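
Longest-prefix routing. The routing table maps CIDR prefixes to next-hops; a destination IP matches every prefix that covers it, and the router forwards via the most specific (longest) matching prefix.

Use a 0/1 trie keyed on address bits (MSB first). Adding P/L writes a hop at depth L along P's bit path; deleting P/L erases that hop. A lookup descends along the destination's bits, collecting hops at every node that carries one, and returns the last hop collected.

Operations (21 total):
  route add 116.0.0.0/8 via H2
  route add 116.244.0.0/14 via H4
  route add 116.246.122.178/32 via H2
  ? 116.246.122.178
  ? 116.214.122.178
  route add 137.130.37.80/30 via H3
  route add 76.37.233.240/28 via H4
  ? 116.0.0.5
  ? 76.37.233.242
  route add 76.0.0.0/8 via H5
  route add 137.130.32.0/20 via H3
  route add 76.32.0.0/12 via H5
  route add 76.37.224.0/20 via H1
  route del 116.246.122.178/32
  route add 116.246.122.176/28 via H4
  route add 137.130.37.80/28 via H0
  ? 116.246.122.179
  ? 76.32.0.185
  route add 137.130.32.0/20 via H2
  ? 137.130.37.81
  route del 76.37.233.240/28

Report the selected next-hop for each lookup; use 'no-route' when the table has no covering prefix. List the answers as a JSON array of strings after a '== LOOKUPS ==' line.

Process each operation:
  add 116.0.0.0/8 -> H2 at depth 8
  add 116.244.0.0/14 -> H4 at depth 14
  add 116.246.122.178/32 -> H2 at depth 32
  lookup 116.246.122.178: bits 01110100111101100111101010110010 walk d0:-→d1:-→d2:-→d3:-→d4:-→d5:-→d6:-→d7:-→d8:H2→d9:-→d10:-→d11:-→d12:-→d13:-→d14:H4→d15:-→d16:-→d17:-→d18:-→d19:-→d20:-→d21:-→d22:-→d23:-→d24:-→d25:-→d26:-→d27:-→d28:-→d29:-→d30:-→d31:-→d32:H2 -> H2
  lookup 116.214.122.178: bits 0111010011 walk d0:-→d1:-→d2:-→d3:-→d4:-→d5:-→d6:-→d7:-→d8:H2→d9:-→d10:- -> H2
  add 137.130.37.80/30 -> H3 at depth 30
  add 76.37.233.240/28 -> H4 at depth 28
  lookup 116.0.0.5: bits 01110100 walk d0:-→d1:-→d2:-→d3:-→d4:-→d5:-→d6:-→d7:-→d8:H2 -> H2
  lookup 76.37.233.242: bits 0100110000100101111010011111 walk d0:-→d1:-→d2:-→d3:-→d4:-→d5:-→d6:-→d7:-→d8:-→d9:-→d10:-→d11:-→d12:-→d13:-→d14:-→d15:-→d16:-→d17:-→d18:-→d19:-→d20:-→d21:-→d22:-→d23:-→d24:-→d25:-→d26:-→d27:-→d28:H4 -> H4
  add 76.0.0.0/8 -> H5 at depth 8
  add 137.130.32.0/20 -> H3 at depth 20
  add 76.32.0.0/12 -> H5 at depth 12
  add 76.37.224.0/20 -> H1 at depth 20
  - 116.246.122.178/32 clear@32
  add 116.246.122.176/28 -> H4 at depth 28
  add 137.130.37.80/28 -> H0 at depth 28
  lookup 116.246.122.179: bits 0111010011110110011110101011001 walk d0:-→d1:-→d2:-→d3:-→d4:-→d5:-→d6:-→d7:-→d8:H2→d9:-→d10:-→d11:-→d12:-→d13:-→d14:H4→d15:-→d16:-→d17:-→d18:-→d19:-→d20:-→d21:-→d22:-→d23:-→d24:-→d25:-→d26:-→d27:-→d28:H4→d29:-→d30:-→d31:- -> H4
  lookup 76.32.0.185: bits 0100110000100 walk d0:-→d1:-→d2:-→d3:-→d4:-→d5:-→d6:-→d7:-→d8:H5→d9:-→d10:-→d11:-→d12:H5→d13:- -> H5
  add 137.130.32.0/20 -> H2 at depth 20
  lookup 137.130.37.81: bits 100010011000001000100101010100 walk d0:-→d1:-→d2:-→d3:-→d4:-→d5:-→d6:-→d7:-→d8:-→d9:-→d10:-→d11:-→d12:-→d13:-→d14:-→d15:-→d16:-→d17:-→d18:-→d19:-→d20:H2→d21:-→d22:-→d23:-→d24:-→d25:-→d26:-→d27:-→d28:H0→d29:-→d30:H3 -> H3
  - 76.37.233.240/28 clear@28

== LOOKUPS ==
["H2","H2","H2","H4","H4","H5","H3"]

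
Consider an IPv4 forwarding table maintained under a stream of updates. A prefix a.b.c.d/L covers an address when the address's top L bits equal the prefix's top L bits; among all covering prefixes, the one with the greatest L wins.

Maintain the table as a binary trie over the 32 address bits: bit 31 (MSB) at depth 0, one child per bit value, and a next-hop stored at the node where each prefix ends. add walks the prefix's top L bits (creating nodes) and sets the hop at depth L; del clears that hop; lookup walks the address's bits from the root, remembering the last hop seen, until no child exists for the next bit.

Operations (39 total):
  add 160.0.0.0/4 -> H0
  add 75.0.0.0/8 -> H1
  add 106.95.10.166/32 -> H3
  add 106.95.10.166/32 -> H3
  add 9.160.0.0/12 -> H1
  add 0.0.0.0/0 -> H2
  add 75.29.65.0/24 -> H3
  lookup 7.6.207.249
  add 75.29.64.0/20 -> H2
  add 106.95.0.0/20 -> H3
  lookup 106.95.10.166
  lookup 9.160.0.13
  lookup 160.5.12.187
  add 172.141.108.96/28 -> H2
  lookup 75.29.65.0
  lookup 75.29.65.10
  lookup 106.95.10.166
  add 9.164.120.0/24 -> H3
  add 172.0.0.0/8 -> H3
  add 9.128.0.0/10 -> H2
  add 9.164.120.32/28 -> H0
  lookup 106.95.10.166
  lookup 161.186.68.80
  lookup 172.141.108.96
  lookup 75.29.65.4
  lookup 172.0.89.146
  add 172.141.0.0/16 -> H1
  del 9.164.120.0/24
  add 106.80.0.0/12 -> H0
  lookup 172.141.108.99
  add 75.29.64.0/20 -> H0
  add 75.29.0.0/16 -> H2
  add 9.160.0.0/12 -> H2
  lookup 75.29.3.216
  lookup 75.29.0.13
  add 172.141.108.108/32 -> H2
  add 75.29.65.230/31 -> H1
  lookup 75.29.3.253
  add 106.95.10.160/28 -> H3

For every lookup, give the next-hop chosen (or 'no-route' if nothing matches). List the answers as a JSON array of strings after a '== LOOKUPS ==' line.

Process each operation:
  add 160.0.0.0/4 -> H0 at depth 4
  add 75.0.0.0/8 -> H1 at depth 8
  add 106.95.10.166/32 -> H3 at depth 32
  add 106.95.10.166/32 -> H3 at depth 32
  add 9.160.0.0/12 -> H1 at depth 12
  add 0.0.0.0/0 -> H2 at depth 0
  add 75.29.65.0/24 -> H3 at depth 24
  lookup 7.6.207.249: bits 0000 walk d0:H2→d1:-→d2:-→d3:-→d4:- -> H2
  add 75.29.64.0/20 -> H2 at depth 20
  add 106.95.0.0/20 -> H3 at depth 20
  lookup 106.95.10.166: bits 01101010010111110000101010100110 walk d0:H2→d1:-→d2:-→d3:-→d4:-→d5:-→d6:-→d7:-→d8:-→d9:-→d10:-→d11:-→d12:-→d13:-→d14:-→d15:-→d16:-→d17:-→d18:-→d19:-→d20:H3→d21:-→d22:-→d23:-→d24:-→d25:-→d26:-→d27:-→d28:-→d29:-→d30:-→d31:-→d32:H3 -> H3
  lookup 9.160.0.13: bits 000010011010 walk d0:H2→d1:-→d2:-→d3:-→d4:-→d5:-→d6:-→d7:-→d8:-→d9:-→d10:-→d11:-→d12:H1 -> H1
  lookup 160.5.12.187: bits 1010 walk d0:H2→d1:-→d2:-→d3:-→d4:H0 -> H0
  add 172.141.108.96/28 -> H2 at depth 28
  lookup 75.29.65.0: bits 010010110001110101000001 walk d0:H2→d1:-→d2:-→d3:-→d4:-→d5:-→d6:-→d7:-→d8:H1→d9:-→d10:-→d11:-→d12:-→d13:-→d14:-→d15:-→d16:-→d17:-→d18:-→d19:-→d20:H2→d21:-→d22:-→d23:-→d24:H3 -> H3
  lookup 75.29.65.10: bits 010010110001110101000001 walk d0:H2→d1:-→d2:-→d3:-→d4:-→d5:-→d6:-→d7:-→d8:H1→d9:-→d10:-→d11:-→d12:-→d13:-→d14:-→d15:-→d16:-→d17:-→d18:-→d19:-→d20:H2→d21:-→d22:-→d23:-→d24:H3 -> H3
  lookup 106.95.10.166: bits 01101010010111110000101010100110 walk d0:H2→d1:-→d2:-→d3:-→d4:-→d5:-→d6:-→d7:-→d8:-→d9:-→d10:-→d11:-→d12:-→d13:-→d14:-→d15:-→d16:-→d17:-→d18:-→d19:-→d20:H3→d21:-→d22:-→d23:-→d24:-→d25:-→d26:-→d27:-→d28:-→d29:-→d30:-→d31:-→d32:H3 -> H3
  add 9.164.120.0/24 -> H3 at depth 24
  add 172.0.0.0/8 -> H3 at depth 8
  add 9.128.0.0/10 -> H2 at depth 10
  add 9.164.120.32/28 -> H0 at depth 28
  lookup 106.95.10.166: bits 01101010010111110000101010100110 walk d0:H2→d1:-→d2:-→d3:-→d4:-→d5:-→d6:-→d7:-→d8:-→d9:-→d10:-→d11:-→d12:-→d13:-→d14:-→d15:-→d16:-→d17:-→d18:-→d19:-→d20:H3→d21:-→d22:-→d23:-→d24:-→d25:-→d26:-→d27:-→d28:-→d29:-→d30:-→d31:-→d32:H3 -> H3
  lookup 161.186.68.80: bits 1010 walk d0:H2→d1:-→d2:-→d3:-→d4:H0 -> H0
  lookup 172.141.108.96: bits 1010110010001101011011000110 walk d0:H2→d1:-→d2:-→d3:-→d4:H0→d5:-→d6:-→d7:-→d8:H3→d9:-→d10:-→d11:-→d12:-→d13:-→d14:-→d15:-→d16:-→d17:-→d18:-→d19:-→d20:-→d21:-→d22:-→d23:-→d24:-→d25:-→d26:-→d27:-→d28:H2 -> H2
  lookup 75.29.65.4: bits 010010110001110101000001 walk d0:H2→d1:-→d2:-→d3:-→d4:-→d5:-→d6:-→d7:-→d8:H1→d9:-→d10:-→d11:-→d12:-→d13:-→d14:-→d15:-→d16:-→d17:-→d18:-→d19:-→d20:H2→d21:-→d22:-→d23:-→d24:H3 -> H3
  lookup 172.0.89.146: bits 10101100 walk d0:H2→d1:-→d2:-→d3:-→d4:H0→d5:-→d6:-→d7:-→d8:H3 -> H3
  add 172.141.0.0/16 -> H1 at depth 16
  - 9.164.120.0/24 clear@24
  add 106.80.0.0/12 -> H0 at depth 12
  lookup 172.141.108.99: bits 1010110010001101011011000110 walk d0:H2→d1:-→d2:-→d3:-→d4:H0→d5:-→d6:-→d7:-→d8:H3→d9:-→d10:-→d11:-→d12:-→d13:-→d14:-→d15:-→d16:H1→d17:-→d18:-→d19:-→d20:-→d21:-→d22:-→d23:-→d24:-→d25:-→d26:-→d27:-→d28:H2 -> H2
  add 75.29.64.0/20 -> H0 at depth 20
  add 75.29.0.0/16 -> H2 at depth 16
  add 9.160.0.0/12 -> H2 at depth 12
  lookup 75.29.3.216: bits 01001011000111010 walk d0:H2→d1:-→d2:-→d3:-→d4:-→d5:-→d6:-→d7:-→d8:H1→d9:-→d10:-→d11:-→d12:-→d13:-→d14:-→d15:-→d16:H2→d17:- -> H2
  lookup 75.29.0.13: bits 01001011000111010 walk d0:H2→d1:-→d2:-→d3:-→d4:-→d5:-→d6:-→d7:-→d8:H1→d9:-→d10:-→d11:-→d12:-→d13:-→d14:-→d15:-→d16:H2→d17:- -> H2
  add 172.141.108.108/32 -> H2 at depth 32
  add 75.29.65.230/31 -> H1 at depth 31
  lookup 75.29.3.253: bits 01001011000111010 walk d0:H2→d1:-→d2:-→d3:-→d4:-→d5:-→d6:-→d7:-→d8:H1→d9:-→d10:-→d11:-→d12:-→d13:-→d14:-→d15:-→d16:H2→d17:- -> H2
  add 106.95.10.160/28 -> H3 at depth 28

== LOOKUPS ==
["H2","H3","H1","H0","H3","H3","H3","H3","H0","H2","H3","H3","H2","H2","H2","H2"]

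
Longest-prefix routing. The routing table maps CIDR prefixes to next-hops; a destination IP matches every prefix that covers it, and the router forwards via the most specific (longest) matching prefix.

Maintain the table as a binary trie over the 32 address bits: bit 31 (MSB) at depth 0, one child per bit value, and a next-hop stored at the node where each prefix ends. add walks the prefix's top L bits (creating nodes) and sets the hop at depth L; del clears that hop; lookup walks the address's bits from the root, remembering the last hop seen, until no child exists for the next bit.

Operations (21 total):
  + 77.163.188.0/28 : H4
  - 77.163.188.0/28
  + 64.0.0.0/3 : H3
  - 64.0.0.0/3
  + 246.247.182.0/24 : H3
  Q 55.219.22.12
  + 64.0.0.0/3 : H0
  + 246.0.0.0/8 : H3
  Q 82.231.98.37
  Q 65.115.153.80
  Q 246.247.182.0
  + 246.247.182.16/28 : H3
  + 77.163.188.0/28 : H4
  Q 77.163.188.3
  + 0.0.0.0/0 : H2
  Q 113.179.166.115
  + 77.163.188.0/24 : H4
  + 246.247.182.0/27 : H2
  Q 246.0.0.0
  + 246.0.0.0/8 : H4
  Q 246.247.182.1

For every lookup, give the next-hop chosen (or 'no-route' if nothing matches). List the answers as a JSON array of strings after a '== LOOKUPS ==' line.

Process each operation:
  add 77.163.188.0/28 -> H4 at depth 28
  del 77.163.188.0/28 (clear depth 28)
  add 64.0.0.0/3 -> H3 at depth 3
  del 64.0.0.0/3 (clear depth 3)
  add 246.247.182.0/24 -> H3 at depth 24
  lookup 55.219.22.12: bits 0 walk d0:-→d1:- -> no-route
  add 64.0.0.0/3 -> H0 at depth 3
  add 246.0.0.0/8 -> H3 at depth 8
  lookup 82.231.98.37: bits 010 walk d0:-→d1:-→d2:-→d3:H0 -> H0
  lookup 65.115.153.80: bits 0100 walk d0:-→d1:-→d2:-→d3:H0→d4:- -> H0
  lookup 246.247.182.0: bits 111101101111011110110110 walk d0:-→d1:-→d2:-→d3:-→d4:-→d5:-→d6:-→d7:-→d8:H3→d9:-→d10:-→d11:-→d12:-→d13:-→d14:-→d15:-→d16:-→d17:-→d18:-→d19:-→d20:-→d21:-→d22:-→d23:-→d24:H3 -> H3
  add 246.247.182.16/28 -> H3 at depth 28
  add 77.163.188.0/28 -> H4 at depth 28
  lookup 77.163.188.3: bits 0100110110100011101111000000 walk d0:-→d1:-→d2:-→d3:H0→d4:-→d5:-→d6:-→d7:-→d8:-→d9:-→d10:-→d11:-→d12:-→d13:-→d14:-→d15:-→d16:-→d17:-→d18:-→d19:-→d20:-→d21:-→d22:-→d23:-→d24:-→d25:-→d26:-→d27:-→d28:H4 -> H4
  add 0.0.0.0/0 -> H2 at depth 0
  lookup 113.179.166.115: bits 01 walk d0:H2→d1:-→d2:- -> H2
  add 77.163.188.0/24 -> H4 at depth 24
  add 246.247.182.0/27 -> H2 at depth 27
  lookup 246.0.0.0: bits 11110110 walk d0:H2→d1:-→d2:-→d3:-→d4:-→d5:-→d6:-→d7:-→d8:H3 -> H3
  add 246.0.0.0/8 -> H4 at depth 8
  lookup 246.247.182.1: bits 111101101111011110110110000 walk d0:H2→d1:-→d2:-→d3:-→d4:-→d5:-→d6:-→d7:-→d8:H4→d9:-→d10:-→d11:-→d12:-→d13:-→d14:-→d15:-→d16:-→d17:-→d18:-→d19:-→d20:-→d21:-→d22:-→d23:-→d24:H3→d25:-→d26:-→d27:H2 -> H2

== LOOKUPS ==
["no-route","H0","H0","H3","H4","H2","H3","H2"]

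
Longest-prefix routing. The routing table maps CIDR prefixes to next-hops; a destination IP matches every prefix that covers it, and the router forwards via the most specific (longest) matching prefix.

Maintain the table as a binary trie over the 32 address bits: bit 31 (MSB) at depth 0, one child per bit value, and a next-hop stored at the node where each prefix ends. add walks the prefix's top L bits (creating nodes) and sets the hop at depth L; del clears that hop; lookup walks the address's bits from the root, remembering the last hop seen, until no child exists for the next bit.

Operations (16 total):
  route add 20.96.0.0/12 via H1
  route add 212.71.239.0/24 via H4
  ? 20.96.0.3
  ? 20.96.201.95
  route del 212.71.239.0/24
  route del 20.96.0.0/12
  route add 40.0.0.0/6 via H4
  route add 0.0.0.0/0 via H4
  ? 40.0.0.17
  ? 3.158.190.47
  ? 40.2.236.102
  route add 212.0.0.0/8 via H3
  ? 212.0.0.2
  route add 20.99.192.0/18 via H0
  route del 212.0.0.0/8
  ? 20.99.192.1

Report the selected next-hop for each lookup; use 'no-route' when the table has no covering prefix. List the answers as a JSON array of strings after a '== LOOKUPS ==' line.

Apply in order:
  add 20.96.0.0/12 -> H1 at depth 12
  add 212.71.239.0/24 -> H4 at depth 24
  ? 20.96.0.3  path d0:-→d1:-→d2:-→d3:-→d4:-→d5:-→d6:-→d7:-→d8:-→d9:-→d10:-→d11:-→d12:H1  best=H1
  ? 20.96.201.95  path d0:-→d1:-→d2:-→d3:-→d4:-→d5:-→d6:-→d7:-→d8:-→d9:-→d10:-→d11:-→d12:H1  best=H1
  - 212.71.239.0/24 clear@24
  - 20.96.0.0/12 clear@12
  add 40.0.0.0/6 -> H4 at depth 6
  add 0.0.0.0/0 -> H4 at depth 0
  ? 40.0.0.17  path d0:H4→d1:-→d2:-→d3:-→d4:-→d5:-→d6:H4  best=H4
  ? 3.158.190.47  path d0:H4→d1:-→d2:-→d3:-  best=H4
  ? 40.2.236.102  path d0:H4→d1:-→d2:-→d3:-→d4:-→d5:-→d6:H4  best=H4
  add 212.0.0.0/8 -> H3 at depth 8
  ? 212.0.0.2  path d0:H4→d1:-→d2:-→d3:-→d4:-→d5:-→d6:-→d7:-→d8:H3→d9:-  best=H3
  add 20.99.192.0/18 -> H0 at depth 18
  - 212.0.0.0/8 clear@8
  ? 20.99.192.1  path d0:H4→d1:-→d2:-→d3:-→d4:-→d5:-→d6:-→d7:-→d8:-→d9:-→d10:-→d11:-→d12:-→d13:-→d14:-→d15:-→d16:-→d17:-→d18:H0  best=H0

== LOOKUPS ==
["H1","H1","H4","H4","H4","H3","H0"]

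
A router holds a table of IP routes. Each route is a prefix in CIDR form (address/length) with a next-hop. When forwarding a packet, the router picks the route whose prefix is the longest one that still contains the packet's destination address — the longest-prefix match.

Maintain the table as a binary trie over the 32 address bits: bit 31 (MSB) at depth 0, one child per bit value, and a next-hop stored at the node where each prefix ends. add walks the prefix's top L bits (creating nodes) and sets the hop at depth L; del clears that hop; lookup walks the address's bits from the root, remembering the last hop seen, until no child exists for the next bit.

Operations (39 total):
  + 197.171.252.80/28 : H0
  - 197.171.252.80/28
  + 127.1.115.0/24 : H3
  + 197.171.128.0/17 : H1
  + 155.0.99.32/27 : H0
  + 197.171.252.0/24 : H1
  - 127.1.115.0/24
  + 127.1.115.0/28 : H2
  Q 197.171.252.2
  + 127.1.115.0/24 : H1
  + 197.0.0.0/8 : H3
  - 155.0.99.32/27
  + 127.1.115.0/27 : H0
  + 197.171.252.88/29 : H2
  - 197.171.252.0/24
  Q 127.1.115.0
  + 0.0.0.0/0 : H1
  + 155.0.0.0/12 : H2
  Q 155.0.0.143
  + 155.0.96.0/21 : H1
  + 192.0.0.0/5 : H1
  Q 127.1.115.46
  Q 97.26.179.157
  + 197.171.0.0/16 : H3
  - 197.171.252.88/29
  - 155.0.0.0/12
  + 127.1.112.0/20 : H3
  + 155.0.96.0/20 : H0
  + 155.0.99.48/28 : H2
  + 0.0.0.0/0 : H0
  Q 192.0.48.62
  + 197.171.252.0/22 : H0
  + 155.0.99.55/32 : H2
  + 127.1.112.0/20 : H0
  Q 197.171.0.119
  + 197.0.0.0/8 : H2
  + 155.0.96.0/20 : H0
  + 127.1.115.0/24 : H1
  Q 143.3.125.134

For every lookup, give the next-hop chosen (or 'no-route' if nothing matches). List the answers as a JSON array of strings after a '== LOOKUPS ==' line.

Trace:
  add 197.171.252.80/28 -> H0 at depth 28
  del 197.171.252.80/28 (clear depth 28)
  add 127.1.115.0/24 -> H3 at depth 24
  add 197.171.128.0/17 -> H1 at depth 17
  add 155.0.99.32/27 -> H0 at depth 27
  add 197.171.252.0/24 -> H1 at depth 24
  del 127.1.115.0/24 (clear depth 24)
  add 127.1.115.0/28 -> H2 at depth 28
  Q 197.171.252.2: descend 1100010110101011111111000 ; hops seen [H1,H1] ; pick H1
  add 127.1.115.0/24 -> H1 at depth 24
  add 197.0.0.0/8 -> H3 at depth 8
  del 155.0.99.32/27 (clear depth 27)
  add 127.1.115.0/27 -> H0 at depth 27
  add 197.171.252.88/29 -> H2 at depth 29
  del 197.171.252.0/24 (clear depth 24)
  Q 127.1.115.0: descend 0111111100000001011100110000 ; hops seen [H1,H0,H2] ; pick H2
  add 0.0.0.0/0 -> H1 at depth 0
  add 155.0.0.0/12 -> H2 at depth 12
  Q 155.0.0.143: descend 10011011000000000 ; hops seen [H1,H2] ; pick H2
  add 155.0.96.0/21 -> H1 at depth 21
  add 192.0.0.0/5 -> H1 at depth 5
  Q 127.1.115.46: descend 01111111000000010111001100 ; hops seen [H1,H1] ; pick H1
  Q 97.26.179.157: descend 011 ; hops seen [H1] ; pick H1
  add 197.171.0.0/16 -> H3 at depth 16
  del 197.171.252.88/29 (clear depth 29)
  del 155.0.0.0/12 (clear depth 12)
  add 127.1.112.0/20 -> H3 at depth 20
  add 155.0.96.0/20 -> H0 at depth 20
  add 155.0.99.48/28 -> H2 at depth 28
  add 0.0.0.0/0 -> H0 at depth 0
  Q 192.0.48.62: descend 11000 ; hops seen [H0,H1] ; pick H1
  add 197.171.252.0/22 -> H0 at depth 22
  add 155.0.99.55/32 -> H2 at depth 32
  add 127.1.112.0/20 -> H0 at depth 20
  Q 197.171.0.119: descend 1100010110101011 ; hops seen [H0,H1,H3,H3] ; pick H3
  add 197.0.0.0/8 -> H2 at depth 8
  add 155.0.96.0/20 -> H0 at depth 20
  add 127.1.115.0/24 -> H1 at depth 24
  Q 143.3.125.134: descend 100 ; hops seen [H0] ; pick H0

== LOOKUPS ==
["H1","H2","H2","H1","H1","H1","H3","H0"]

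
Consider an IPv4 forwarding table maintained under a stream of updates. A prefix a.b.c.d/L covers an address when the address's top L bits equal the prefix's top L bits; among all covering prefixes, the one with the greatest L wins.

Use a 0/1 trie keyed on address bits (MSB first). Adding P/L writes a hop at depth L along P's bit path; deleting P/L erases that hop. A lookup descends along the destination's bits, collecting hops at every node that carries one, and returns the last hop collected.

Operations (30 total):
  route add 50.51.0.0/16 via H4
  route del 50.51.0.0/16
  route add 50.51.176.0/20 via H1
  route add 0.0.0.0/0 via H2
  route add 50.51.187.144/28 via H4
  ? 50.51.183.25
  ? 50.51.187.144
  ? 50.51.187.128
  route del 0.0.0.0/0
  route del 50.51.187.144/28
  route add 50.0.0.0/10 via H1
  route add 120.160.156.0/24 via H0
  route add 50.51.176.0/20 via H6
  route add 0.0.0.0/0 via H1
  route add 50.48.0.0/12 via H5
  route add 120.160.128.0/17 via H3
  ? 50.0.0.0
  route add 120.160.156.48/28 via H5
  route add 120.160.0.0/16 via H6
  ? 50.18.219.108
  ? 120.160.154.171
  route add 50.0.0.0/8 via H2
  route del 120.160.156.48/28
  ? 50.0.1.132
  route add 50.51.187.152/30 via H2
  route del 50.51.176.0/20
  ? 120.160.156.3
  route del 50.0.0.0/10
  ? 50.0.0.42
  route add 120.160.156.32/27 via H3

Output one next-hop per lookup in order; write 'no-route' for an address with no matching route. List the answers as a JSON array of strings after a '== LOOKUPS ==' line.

Process each operation:
  + 50.51.0.0/16 (H4) depth=16
  - 50.51.0.0/16 clear@16
  + 50.51.176.0/20 (H1) depth=20
  + 0.0.0.0/0 (H2) depth=0
  + 50.51.187.144/28 (H4) depth=28
  ? 50.51.183.25  path d0:H2→d1:-→d2:-→d3:-→d4:-→d5:-→d6:-→d7:-→d8:-→d9:-→d10:-→d11:-→d12:-→d13:-→d14:-→d15:-→d16:-→d17:-→d18:-→d19:-→d20:H1  best=H1
  ? 50.51.187.144  path d0:H2→d1:-→d2:-→d3:-→d4:-→d5:-→d6:-→d7:-→d8:-→d9:-→d10:-→d11:-→d12:-→d13:-→d14:-→d15:-→d16:-→d17:-→d18:-→d19:-→d20:H1→d21:-→d22:-→d23:-→d24:-→d25:-→d26:-→d27:-→d28:H4  best=H4
  ? 50.51.187.128  path d0:H2→d1:-→d2:-→d3:-→d4:-→d5:-→d6:-→d7:-→d8:-→d9:-→d10:-→d11:-→d12:-→d13:-→d14:-→d15:-→d16:-→d17:-→d18:-→d19:-→d20:H1→d21:-→d22:-→d23:-→d24:-→d25:-→d26:-→d27:-  best=H1
  - 0.0.0.0/0 clear@0
  - 50.51.187.144/28 clear@28
  + 50.0.0.0/10 (H1) depth=10
  + 120.160.156.0/24 (H0) depth=24
  + 50.51.176.0/20 (H6) depth=20
  + 0.0.0.0/0 (H1) depth=0
  + 50.48.0.0/12 (H5) depth=12
  + 120.160.128.0/17 (H3) depth=17
  ? 50.0.0.0  path d0:H1→d1:-→d2:-→d3:-→d4:-→d5:-→d6:-→d7:-→d8:-→d9:-→d10:H1  best=H1
  + 120.160.156.48/28 (H5) depth=28
  + 120.160.0.0/16 (H6) depth=16
  ? 50.18.219.108  path d0:H1→d1:-→d2:-→d3:-→d4:-→d5:-→d6:-→d7:-→d8:-→d9:-→d10:H1  best=H1
  ? 120.160.154.171  path d0:H1→d1:-→d2:-→d3:-→d4:-→d5:-→d6:-→d7:-→d8:-→d9:-→d10:-→d11:-→d12:-→d13:-→d14:-→d15:-→d16:H6→d17:H3→d18:-→d19:-→d20:-→d21:-  best=H3
  + 50.0.0.0/8 (H2) depth=8
  - 120.160.156.48/28 clear@28
  ? 50.0.1.132  path d0:H1→d1:-→d2:-→d3:-→d4:-→d5:-→d6:-→d7:-→d8:H2→d9:-→d10:H1  best=H1
  + 50.51.187.152/30 (H2) depth=30
  - 50.51.176.0/20 clear@20
  ? 120.160.156.3  path d0:H1→d1:-→d2:-→d3:-→d4:-→d5:-→d6:-→d7:-→d8:-→d9:-→d10:-→d11:-→d12:-→d13:-→d14:-→d15:-→d16:H6→d17:H3→d18:-→d19:-→d20:-→d21:-→d22:-→d23:-→d24:H0→d25:-→d26:-  best=H0
  - 50.0.0.0/10 clear@10
  ? 50.0.0.42  path d0:H1→d1:-→d2:-→d3:-→d4:-→d5:-→d6:-→d7:-→d8:H2→d9:-→d10:-  best=H2
  + 120.160.156.32/27 (H3) depth=27

== LOOKUPS ==
["H1","H4","H1","H1","H1","H3","H1","H0","H2"]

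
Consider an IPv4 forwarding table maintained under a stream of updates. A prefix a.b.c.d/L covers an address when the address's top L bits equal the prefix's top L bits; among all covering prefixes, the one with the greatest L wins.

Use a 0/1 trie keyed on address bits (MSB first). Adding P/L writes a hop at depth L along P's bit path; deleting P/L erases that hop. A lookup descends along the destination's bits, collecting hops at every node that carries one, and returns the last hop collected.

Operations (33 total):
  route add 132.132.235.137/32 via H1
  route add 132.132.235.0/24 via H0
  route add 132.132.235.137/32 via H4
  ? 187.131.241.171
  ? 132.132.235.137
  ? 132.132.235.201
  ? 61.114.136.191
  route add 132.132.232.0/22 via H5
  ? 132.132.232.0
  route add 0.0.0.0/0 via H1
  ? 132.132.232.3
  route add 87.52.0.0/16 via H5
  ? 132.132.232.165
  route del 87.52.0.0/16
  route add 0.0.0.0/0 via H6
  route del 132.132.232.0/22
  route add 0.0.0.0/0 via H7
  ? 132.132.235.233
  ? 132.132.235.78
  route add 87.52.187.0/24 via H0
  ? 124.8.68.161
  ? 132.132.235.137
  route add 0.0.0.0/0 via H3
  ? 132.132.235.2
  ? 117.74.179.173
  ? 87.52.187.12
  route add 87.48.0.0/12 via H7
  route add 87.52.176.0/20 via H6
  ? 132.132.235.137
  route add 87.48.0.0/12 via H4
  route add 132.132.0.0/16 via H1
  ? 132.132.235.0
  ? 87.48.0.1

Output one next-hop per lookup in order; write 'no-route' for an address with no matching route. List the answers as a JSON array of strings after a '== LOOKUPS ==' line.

Process each operation:
  + 132.132.235.137/32 (H1) depth=32
  + 132.132.235.0/24 (H0) depth=24
  + 132.132.235.137/32 (H4) depth=32
  ? 187.131.241.171  path d0:-→d1:-→d2:-  best=no-route
  ? 132.132.235.137  path d0:-→d1:-→d2:-→d3:-→d4:-→d5:-→d6:-→d7:-→d8:-→d9:-→d10:-→d11:-→d12:-→d13:-→d14:-→d15:-→d16:-→d17:-→d18:-→d19:-→d20:-→d21:-→d22:-→d23:-→d24:H0→d25:-→d26:-→d27:-→d28:-→d29:-→d30:-→d31:-→d32:H4  best=H4
  ? 132.132.235.201  path d0:-→d1:-→d2:-→d3:-→d4:-→d5:-→d6:-→d7:-→d8:-→d9:-→d10:-→d11:-→d12:-→d13:-→d14:-→d15:-→d16:-→d17:-→d18:-→d19:-→d20:-→d21:-→d22:-→d23:-→d24:H0→d25:-  best=H0
  ? 61.114.136.191  path d0:-  best=no-route
  + 132.132.232.0/22 (H5) depth=22
  ? 132.132.232.0  path d0:-→d1:-→d2:-→d3:-→d4:-→d5:-→d6:-→d7:-→d8:-→d9:-→d10:-→d11:-→d12:-→d13:-→d14:-→d15:-→d16:-→d17:-→d18:-→d19:-→d20:-→d21:-→d22:H5  best=H5
  + 0.0.0.0/0 (H1) depth=0
  ? 132.132.232.3  path d0:H1→d1:-→d2:-→d3:-→d4:-→d5:-→d6:-→d7:-→d8:-→d9:-→d10:-→d11:-→d12:-→d13:-→d14:-→d15:-→d16:-→d17:-→d18:-→d19:-→d20:-→d21:-→d22:H5  best=H5
  + 87.52.0.0/16 (H5) depth=16
  ? 132.132.232.165  path d0:H1→d1:-→d2:-→d3:-→d4:-→d5:-→d6:-→d7:-→d8:-→d9:-→d10:-→d11:-→d12:-→d13:-→d14:-→d15:-→d16:-→d17:-→d18:-→d19:-→d20:-→d21:-→d22:H5  best=H5
  del 87.52.0.0/16 (clear depth 16)
  + 0.0.0.0/0 (H6) depth=0
  del 132.132.232.0/22 (clear depth 22)
  + 0.0.0.0/0 (H7) depth=0
  ? 132.132.235.233  path d0:H7→d1:-→d2:-→d3:-→d4:-→d5:-→d6:-→d7:-→d8:-→d9:-→d10:-→d11:-→d12:-→d13:-→d14:-→d15:-→d16:-→d17:-→d18:-→d19:-→d20:-→d21:-→d22:-→d23:-→d24:H0→d25:-  best=H0
  ? 132.132.235.78  path d0:H7→d1:-→d2:-→d3:-→d4:-→d5:-→d6:-→d7:-→d8:-→d9:-→d10:-→d11:-→d12:-→d13:-→d14:-→d15:-→d16:-→d17:-→d18:-→d19:-→d20:-→d21:-→d22:-→d23:-→d24:H0  best=H0
  + 87.52.187.0/24 (H0) depth=24
  ? 124.8.68.161  path d0:H7→d1:-→d2:-  best=H7
  ? 132.132.235.137  path d0:H7→d1:-→d2:-→d3:-→d4:-→d5:-→d6:-→d7:-→d8:-→d9:-→d10:-→d11:-→d12:-→d13:-→d14:-→d15:-→d16:-→d17:-→d18:-→d19:-→d20:-→d21:-→d22:-→d23:-→d24:H0→d25:-→d26:-→d27:-→d28:-→d29:-→d30:-→d31:-→d32:H4  best=H4
  + 0.0.0.0/0 (H3) depth=0
  ? 132.132.235.2  path d0:H3→d1:-→d2:-→d3:-→d4:-→d5:-→d6:-→d7:-→d8:-→d9:-→d10:-→d11:-→d12:-→d13:-→d14:-→d15:-→d16:-→d17:-→d18:-→d19:-→d20:-→d21:-→d22:-→d23:-→d24:H0  best=H0
  ? 117.74.179.173  path d0:H3→d1:-→d2:-  best=H3
  ? 87.52.187.12  path d0:H3→d1:-→d2:-→d3:-→d4:-→d5:-→d6:-→d7:-→d8:-→d9:-→d10:-→d11:-→d12:-→d13:-→d14:-→d15:-→d16:-→d17:-→d18:-→d19:-→d20:-→d21:-→d22:-→d23:-→d24:H0  best=H0
  + 87.48.0.0/12 (H7) depth=12
  + 87.52.176.0/20 (H6) depth=20
  ? 132.132.235.137  path d0:H3→d1:-→d2:-→d3:-→d4:-→d5:-→d6:-→d7:-→d8:-→d9:-→d10:-→d11:-→d12:-→d13:-→d14:-→d15:-→d16:-→d17:-→d18:-→d19:-→d20:-→d21:-→d22:-→d23:-→d24:H0→d25:-→d26:-→d27:-→d28:-→d29:-→d30:-→d31:-→d32:H4  best=H4
  + 87.48.0.0/12 (H4) depth=12
  + 132.132.0.0/16 (H1) depth=16
  ? 132.132.235.0  path d0:H3→d1:-→d2:-→d3:-→d4:-→d5:-→d6:-→d7:-→d8:-→d9:-→d10:-→d11:-→d12:-→d13:-→d14:-→d15:-→d16:H1→d17:-→d18:-→d19:-→d20:-→d21:-→d22:-→d23:-→d24:H0  best=H0
  ? 87.48.0.1  path d0:H3→d1:-→d2:-→d3:-→d4:-→d5:-→d6:-→d7:-→d8:-→d9:-→d10:-→d11:-→d12:H4→d13:-  best=H4

== LOOKUPS ==
["no-route","H4","H0","no-route","H5","H5","H5","H0","H0","H7","H4","H0","H3","H0","H4","H0","H4"]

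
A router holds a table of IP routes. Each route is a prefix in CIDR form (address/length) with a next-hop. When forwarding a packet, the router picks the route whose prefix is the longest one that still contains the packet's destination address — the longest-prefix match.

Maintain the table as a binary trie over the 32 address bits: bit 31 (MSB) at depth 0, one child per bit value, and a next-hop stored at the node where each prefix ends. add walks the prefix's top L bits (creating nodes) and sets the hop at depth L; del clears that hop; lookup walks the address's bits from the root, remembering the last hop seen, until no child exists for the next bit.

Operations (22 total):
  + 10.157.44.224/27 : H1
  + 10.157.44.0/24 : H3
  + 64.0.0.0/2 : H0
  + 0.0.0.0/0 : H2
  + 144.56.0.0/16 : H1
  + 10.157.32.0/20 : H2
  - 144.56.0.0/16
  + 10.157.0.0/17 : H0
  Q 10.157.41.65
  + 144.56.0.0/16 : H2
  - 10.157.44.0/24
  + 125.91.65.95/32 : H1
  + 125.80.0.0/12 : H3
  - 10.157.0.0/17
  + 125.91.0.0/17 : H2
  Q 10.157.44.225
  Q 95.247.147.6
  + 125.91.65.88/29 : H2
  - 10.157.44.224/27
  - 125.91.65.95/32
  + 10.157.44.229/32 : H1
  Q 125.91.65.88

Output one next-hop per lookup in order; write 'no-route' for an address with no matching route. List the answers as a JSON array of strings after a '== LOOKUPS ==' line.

Process each operation:
  add 10.157.44.224/27 -> H1 at depth 27
  add 10.157.44.0/24 -> H3 at depth 24
  add 64.0.0.0/2 -> H0 at depth 2
  add 0.0.0.0/0 -> H2 at depth 0
  add 144.56.0.0/16 -> H1 at depth 16
  add 10.157.32.0/20 -> H2 at depth 20
  del 144.56.0.0/16 (clear depth 16)
  add 10.157.0.0/17 -> H0 at depth 17
  ? 10.157.41.65  path d0:H2→d1:-→d2:-→d3:-→d4:-→d5:-→d6:-→d7:-→d8:-→d9:-→d10:-→d11:-→d12:-→d13:-→d14:-→d15:-→d16:-→d17:H0→d18:-→d19:-→d20:H2→d21:-  best=H2
  add 144.56.0.0/16 -> H2 at depth 16
  del 10.157.44.0/24 (clear depth 24)
  add 125.91.65.95/32 -> H1 at depth 32
  add 125.80.0.0/12 -> H3 at depth 12
  del 10.157.0.0/17 (clear depth 17)
  add 125.91.0.0/17 -> H2 at depth 17
  ? 10.157.44.225  path d0:H2→d1:-→d2:-→d3:-→d4:-→d5:-→d6:-→d7:-→d8:-→d9:-→d10:-→d11:-→d12:-→d13:-→d14:-→d15:-→d16:-→d17:-→d18:-→d19:-→d20:H2→d21:-→d22:-→d23:-→d24:-→d25:-→d26:-→d27:H1  best=H1
  ? 95.247.147.6  path d0:H2→d1:-→d2:H0  best=H0
  add 125.91.65.88/29 -> H2 at depth 29
  del 10.157.44.224/27 (clear depth 27)
  del 125.91.65.95/32 (clear depth 32)
  add 10.157.44.229/32 -> H1 at depth 32
  ? 125.91.65.88  path d0:H2→d1:-→d2:H0→d3:-→d4:-→d5:-→d6:-→d7:-→d8:-→d9:-→d10:-→d11:-→d12:H3→d13:-→d14:-→d15:-→d16:-→d17:H2→d18:-→d19:-→d20:-→d21:-→d22:-→d23:-→d24:-→d25:-→d26:-→d27:-→d28:-→d29:H2  best=H2

== LOOKUPS ==
["H2","H1","H0","H2"]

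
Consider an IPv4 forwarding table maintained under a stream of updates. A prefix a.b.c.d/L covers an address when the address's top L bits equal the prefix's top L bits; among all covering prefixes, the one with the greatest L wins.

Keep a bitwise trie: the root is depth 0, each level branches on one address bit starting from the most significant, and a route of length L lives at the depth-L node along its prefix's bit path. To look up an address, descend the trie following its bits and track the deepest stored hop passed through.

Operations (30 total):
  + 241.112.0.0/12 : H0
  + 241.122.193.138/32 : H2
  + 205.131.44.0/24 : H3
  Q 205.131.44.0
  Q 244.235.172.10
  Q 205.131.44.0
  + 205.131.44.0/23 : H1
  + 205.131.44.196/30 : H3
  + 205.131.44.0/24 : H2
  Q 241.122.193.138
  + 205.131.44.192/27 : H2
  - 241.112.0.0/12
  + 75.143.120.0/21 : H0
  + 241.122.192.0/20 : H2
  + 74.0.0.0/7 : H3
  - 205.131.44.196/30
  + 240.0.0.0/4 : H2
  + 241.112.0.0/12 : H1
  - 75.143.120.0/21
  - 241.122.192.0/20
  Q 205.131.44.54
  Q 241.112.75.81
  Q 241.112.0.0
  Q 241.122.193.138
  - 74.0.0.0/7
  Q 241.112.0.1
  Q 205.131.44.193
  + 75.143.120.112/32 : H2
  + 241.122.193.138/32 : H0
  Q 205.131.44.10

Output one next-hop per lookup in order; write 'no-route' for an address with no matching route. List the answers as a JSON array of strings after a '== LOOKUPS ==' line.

Apply in order:
  add 241.112.0.0/12 -> H0 at depth 12
  add 241.122.193.138/32 -> H2 at depth 32
  add 205.131.44.0/24 -> H3 at depth 24
  Q 205.131.44.0: descend 110011011000001100101100 ; hops seen [H3] ; pick H3
  Q 244.235.172.10: descend 11110 ; hops seen [∅] ; pick no-route
  Q 205.131.44.0: descend 110011011000001100101100 ; hops seen [H3] ; pick H3
  add 205.131.44.0/23 -> H1 at depth 23
  add 205.131.44.196/30 -> H3 at depth 30
  add 205.131.44.0/24 -> H2 at depth 24
  Q 241.122.193.138: descend 11110001011110101100000110001010 ; hops seen [H0,H2] ; pick H2
  add 205.131.44.192/27 -> H2 at depth 27
  del 241.112.0.0/12 (clear depth 12)
  add 75.143.120.0/21 -> H0 at depth 21
  add 241.122.192.0/20 -> H2 at depth 20
  add 74.0.0.0/7 -> H3 at depth 7
  del 205.131.44.196/30 (clear depth 30)
  add 240.0.0.0/4 -> H2 at depth 4
  add 241.112.0.0/12 -> H1 at depth 12
  del 75.143.120.0/21 (clear depth 21)
  del 241.122.192.0/20 (clear depth 20)
  Q 205.131.44.54: descend 110011011000001100101100 ; hops seen [H1,H2] ; pick H2
  Q 241.112.75.81: descend 111100010111 ; hops seen [H2,H1] ; pick H1
  Q 241.112.0.0: descend 111100010111 ; hops seen [H2,H1] ; pick H1
  Q 241.122.193.138: descend 11110001011110101100000110001010 ; hops seen [H2,H1,H2] ; pick H2
  del 74.0.0.0/7 (clear depth 7)
  Q 241.112.0.1: descend 111100010111 ; hops seen [H2,H1] ; pick H1
  Q 205.131.44.193: descend 11001101100000110010110011000 ; hops seen [H1,H2,H2] ; pick H2
  add 75.143.120.112/32 -> H2 at depth 32
  add 241.122.193.138/32 -> H0 at depth 32
  Q 205.131.44.10: descend 110011011000001100101100 ; hops seen [H1,H2] ; pick H2

== LOOKUPS ==
["H3","no-route","H3","H2","H2","H1","H1","H2","H1","H2","H2"]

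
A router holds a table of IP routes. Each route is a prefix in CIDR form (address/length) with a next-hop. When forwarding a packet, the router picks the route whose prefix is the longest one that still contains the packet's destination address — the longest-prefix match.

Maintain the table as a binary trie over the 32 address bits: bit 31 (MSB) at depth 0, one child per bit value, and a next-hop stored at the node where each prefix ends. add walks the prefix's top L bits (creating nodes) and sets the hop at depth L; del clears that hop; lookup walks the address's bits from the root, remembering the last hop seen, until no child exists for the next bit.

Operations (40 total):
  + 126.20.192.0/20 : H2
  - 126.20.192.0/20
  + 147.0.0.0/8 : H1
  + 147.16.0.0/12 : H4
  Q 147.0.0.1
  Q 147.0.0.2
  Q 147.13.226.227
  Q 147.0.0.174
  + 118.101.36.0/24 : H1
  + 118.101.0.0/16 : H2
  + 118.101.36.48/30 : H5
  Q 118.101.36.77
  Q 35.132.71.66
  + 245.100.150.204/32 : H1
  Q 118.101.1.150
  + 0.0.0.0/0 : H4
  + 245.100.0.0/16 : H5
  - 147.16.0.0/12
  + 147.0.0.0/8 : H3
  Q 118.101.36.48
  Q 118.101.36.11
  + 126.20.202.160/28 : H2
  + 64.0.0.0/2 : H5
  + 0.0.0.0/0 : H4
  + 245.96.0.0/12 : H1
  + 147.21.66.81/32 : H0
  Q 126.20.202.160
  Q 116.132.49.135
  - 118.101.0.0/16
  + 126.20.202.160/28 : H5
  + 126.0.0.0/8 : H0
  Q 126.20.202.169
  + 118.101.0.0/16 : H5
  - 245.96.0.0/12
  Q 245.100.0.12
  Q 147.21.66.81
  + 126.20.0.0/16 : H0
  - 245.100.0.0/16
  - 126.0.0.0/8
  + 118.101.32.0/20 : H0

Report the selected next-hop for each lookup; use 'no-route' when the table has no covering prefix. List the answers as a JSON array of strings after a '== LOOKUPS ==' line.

Apply in order:
  add 126.20.192.0/20 -> H2 at depth 20
  del 126.20.192.0/20 (clear depth 20)
  add 147.0.0.0/8 -> H1 at depth 8
  add 147.16.0.0/12 -> H4 at depth 12
  lookup 147.0.0.1: bits 10010011000 walk d0:-→d1:-→d2:-→d3:-→d4:-→d5:-→d6:-→d7:-→d8:H1→d9:-→d10:-→d11:- -> H1
  lookup 147.0.0.2: bits 10010011000 walk d0:-→d1:-→d2:-→d3:-→d4:-→d5:-→d6:-→d7:-→d8:H1→d9:-→d10:-→d11:- -> H1
  lookup 147.13.226.227: bits 10010011000 walk d0:-→d1:-→d2:-→d3:-→d4:-→d5:-→d6:-→d7:-→d8:H1→d9:-→d10:-→d11:- -> H1
  lookup 147.0.0.174: bits 10010011000 walk d0:-→d1:-→d2:-→d3:-→d4:-→d5:-→d6:-→d7:-→d8:H1→d9:-→d10:-→d11:- -> H1
  add 118.101.36.0/24 -> H1 at depth 24
  add 118.101.0.0/16 -> H2 at depth 16
  add 118.101.36.48/30 -> H5 at depth 30
  lookup 118.101.36.77: bits 0111011001100101001001000 walk d0:-→d1:-→d2:-→d3:-→d4:-→d5:-→d6:-→d7:-→d8:-→d9:-→d10:-→d11:-→d12:-→d13:-→d14:-→d15:-→d16:H2→d17:-→d18:-→d19:-→d20:-→d21:-→d22:-→d23:-→d24:H1→d25:- -> H1
  lookup 35.132.71.66: bits 0 walk d0:-→d1:- -> no-route
  add 245.100.150.204/32 -> H1 at depth 32
  lookup 118.101.1.150: bits 011101100110010100 walk d0:-→d1:-→d2:-→d3:-→d4:-→d5:-→d6:-→d7:-→d8:-→d9:-→d10:-→d11:-→d12:-→d13:-→d14:-→d15:-→d16:H2→d17:-→d18:- -> H2
  add 0.0.0.0/0 -> H4 at depth 0
  add 245.100.0.0/16 -> H5 at depth 16
  del 147.16.0.0/12 (clear depth 12)
  add 147.0.0.0/8 -> H3 at depth 8
  lookup 118.101.36.48: bits 011101100110010100100100001100 walk d0:H4→d1:-→d2:-→d3:-→d4:-→d5:-→d6:-→d7:-→d8:-→d9:-→d10:-→d11:-→d12:-→d13:-→d14:-→d15:-→d16:H2→d17:-→d18:-→d19:-→d20:-→d21:-→d22:-→d23:-→d24:H1→d25:-→d26:-→d27:-→d28:-→d29:-→d30:H5 -> H5
  lookup 118.101.36.11: bits 01110110011001010010010000 walk d0:H4→d1:-→d2:-→d3:-→d4:-→d5:-→d6:-→d7:-→d8:-→d9:-→d10:-→d11:-→d12:-→d13:-→d14:-→d15:-→d16:H2→d17:-→d18:-→d19:-→d20:-→d21:-→d22:-→d23:-→d24:H1→d25:-→d26:- -> H1
  add 126.20.202.160/28 -> H2 at depth 28
  add 64.0.0.0/2 -> H5 at depth 2
  add 0.0.0.0/0 -> H4 at depth 0
  add 245.96.0.0/12 -> H1 at depth 12
  add 147.21.66.81/32 -> H0 at depth 32
  lookup 126.20.202.160: bits 0111111000010100110010101010 walk d0:H4→d1:-→d2:H5→d3:-→d4:-→d5:-→d6:-→d7:-→d8:-→d9:-→d10:-→d11:-→d12:-→d13:-→d14:-→d15:-→d16:-→d17:-→d18:-→d19:-→d20:-→d21:-→d22:-→d23:-→d24:-→d25:-→d26:-→d27:-→d28:H2 -> H2
  lookup 116.132.49.135: bits 011101 walk d0:H4→d1:-→d2:H5→d3:-→d4:-→d5:-→d6:- -> H5
  del 118.101.0.0/16 (clear depth 16)
  add 126.20.202.160/28 -> H5 at depth 28
  add 126.0.0.0/8 -> H0 at depth 8
  lookup 126.20.202.169: bits 0111111000010100110010101010 walk d0:H4→d1:-→d2:H5→d3:-→d4:-→d5:-→d6:-→d7:-→d8:H0→d9:-→d10:-→d11:-→d12:-→d13:-→d14:-→d15:-→d16:-→d17:-→d18:-→d19:-→d20:-→d21:-→d22:-→d23:-→d24:-→d25:-→d26:-→d27:-→d28:H5 -> H5
  add 118.101.0.0/16 -> H5 at depth 16
  del 245.96.0.0/12 (clear depth 12)
  lookup 245.100.0.12: bits 1111010101100100 walk d0:H4→d1:-→d2:-→d3:-→d4:-→d5:-→d6:-→d7:-→d8:-→d9:-→d10:-→d11:-→d12:-→d13:-→d14:-→d15:-→d16:H5 -> H5
  lookup 147.21.66.81: bits 10010011000101010100001001010001 walk d0:H4→d1:-→d2:-→d3:-→d4:-→d5:-→d6:-→d7:-→d8:H3→d9:-→d10:-→d11:-→d12:-→d13:-→d14:-→d15:-→d16:-→d17:-→d18:-→d19:-→d20:-→d21:-→d22:-→d23:-→d24:-→d25:-→d26:-→d27:-→d28:-→d29:-→d30:-→d31:-→d32:H0 -> H0
  add 126.20.0.0/16 -> H0 at depth 16
  del 245.100.0.0/16 (clear depth 16)
  del 126.0.0.0/8 (clear depth 8)
  add 118.101.32.0/20 -> H0 at depth 20

== LOOKUPS ==
["H1","H1","H1","H1","H1","no-route","H2","H5","H1","H2","H5","H5","H5","H0"]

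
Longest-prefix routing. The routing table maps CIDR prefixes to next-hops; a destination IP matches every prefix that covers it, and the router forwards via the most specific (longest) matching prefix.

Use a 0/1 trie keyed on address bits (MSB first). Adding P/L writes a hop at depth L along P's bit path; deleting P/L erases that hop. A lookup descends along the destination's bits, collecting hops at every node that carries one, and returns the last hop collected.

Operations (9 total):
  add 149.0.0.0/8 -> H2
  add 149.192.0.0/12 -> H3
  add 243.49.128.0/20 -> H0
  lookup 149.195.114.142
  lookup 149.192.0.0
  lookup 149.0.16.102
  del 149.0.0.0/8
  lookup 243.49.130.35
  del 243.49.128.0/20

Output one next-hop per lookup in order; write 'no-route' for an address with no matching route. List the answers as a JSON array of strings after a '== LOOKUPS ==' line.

Apply in order:
  + 149.0.0.0/8 (H2) depth=8
  + 149.192.0.0/12 (H3) depth=12
  + 243.49.128.0/20 (H0) depth=20
  lookup 149.195.114.142: bits 100101011100 walk d0:-→d1:-→d2:-→d3:-→d4:-→d5:-→d6:-→d7:-→d8:H2→d9:-→d10:-→d11:-→d12:H3 -> H3
  lookup 149.192.0.0: bits 100101011100 walk d0:-→d1:-→d2:-→d3:-→d4:-→d5:-→d6:-→d7:-→d8:H2→d9:-→d10:-→d11:-→d12:H3 -> H3
  lookup 149.0.16.102: bits 10010101 walk d0:-→d1:-→d2:-→d3:-→d4:-→d5:-→d6:-→d7:-→d8:H2 -> H2
  del 149.0.0.0/8 (clear depth 8)
  lookup 243.49.130.35: bits 11110011001100011000 walk d0:-→d1:-→d2:-→d3:-→d4:-→d5:-→d6:-→d7:-→d8:-→d9:-→d10:-→d11:-→d12:-→d13:-→d14:-→d15:-→d16:-→d17:-→d18:-→d19:-→d20:H0 -> H0
  del 243.49.128.0/20 (clear depth 20)

== LOOKUPS ==
["H3","H3","H2","H0"]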